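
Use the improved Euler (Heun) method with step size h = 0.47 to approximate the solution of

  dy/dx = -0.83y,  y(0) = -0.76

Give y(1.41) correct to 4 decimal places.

-0.2453

Heun: k1 = f(x_n, y_n); k2 = f(x_n + h, y_n + h·k1); y_{n+1} = y_n + (h/2)·(k1 + k2).
x=0.000000, y=-0.760000:
  k1 = f(0.000000, -0.760000) = 0.630800
  k2 = f(0.470000, -0.463524) = 0.384725
  y ← -0.760000 + (0.47/2)·(0.630800 + 0.384725) = -0.521352
x=0.470000, y=-0.521352:
  k1 = f(0.470000, -0.521352) = 0.432722
  k2 = f(0.940000, -0.317972) = 0.263917
  y ← -0.521352 + (0.47/2)·(0.432722 + 0.263917) = -0.357641
x=0.940000, y=-0.357641:
  k1 = f(0.940000, -0.357641) = 0.296842
  k2 = f(1.410000, -0.218126) = 0.181044
  y ← -0.357641 + (0.47/2)·(0.296842 + 0.181044) = -0.245338
y(1.41) ≈ -0.2453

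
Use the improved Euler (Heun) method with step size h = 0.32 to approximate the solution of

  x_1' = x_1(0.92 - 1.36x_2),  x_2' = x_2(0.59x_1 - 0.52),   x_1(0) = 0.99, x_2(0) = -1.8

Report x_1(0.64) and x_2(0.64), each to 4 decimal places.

Heun on (x_1,x_2): k1 = f(x_n, state_n); k2 = f(x_n + h, state_n + h·k1); state_{n+1} = state_n + (h/2)·(k1 + k2).
0.000000: (0.990000, -1.800000)
  k1 = (3.334320, -0.115380)
  predictor → (2.056982, -1.836922)
  k2 = (7.031205, -1.274125)
  → (2.648484, -2.022321)
0.320000: (2.648484, -2.022321)
  k1 = (9.720880, -2.108483)
  predictor → (5.759165, -2.697035)
  k2 = (26.422867, -7.761818)
  → (8.431483, -3.601569)
(x_1(0.64), x_2(0.64)) ≈ (8.4315, -3.6016)

8.4315, -3.6016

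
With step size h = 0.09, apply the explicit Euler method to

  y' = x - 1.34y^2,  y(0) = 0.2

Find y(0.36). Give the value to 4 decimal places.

Euler: y_{n+1} = y_n + h·f(x_n, y_n).
x=0.000000, y=0.200000: f=-0.053600 → y ← 0.200000 + 0.09·(-0.053600) = 0.195176
x=0.090000, y=0.195176: f=0.038954 → y ← 0.195176 + 0.09·0.038954 = 0.198682
x=0.180000, y=0.198682: f=0.127104 → y ← 0.198682 + 0.09·0.127104 = 0.210121
x=0.270000, y=0.210121: f=0.210838 → y ← 0.210121 + 0.09·0.210838 = 0.229097
y(0.36) ≈ 0.2291

0.2291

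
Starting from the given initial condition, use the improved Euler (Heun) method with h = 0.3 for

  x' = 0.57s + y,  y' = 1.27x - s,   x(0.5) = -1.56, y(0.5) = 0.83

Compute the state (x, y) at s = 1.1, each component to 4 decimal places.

Heun on (x,y): k1 = f(s_n, state_n); k2 = f(s_n + h, state_n + h·k1); state_{n+1} = state_n + (h/2)·(k1 + k2).
0.500000: (-1.560000, 0.830000)
  k1 = (1.115000, -2.481200)
  predictor → (-1.225500, 0.085640)
  k2 = (0.541640, -2.356385)
  → (-1.311504, 0.104362)
0.800000: (-1.311504, 0.104362)
  k1 = (0.560362, -2.465610)
  predictor → (-1.143395, -0.635321)
  k2 = (-0.008321, -2.552112)
  → (-1.228698, -0.648296)
(x(1.1), y(1.1)) ≈ (-1.2287, -0.6483)

-1.2287, -0.6483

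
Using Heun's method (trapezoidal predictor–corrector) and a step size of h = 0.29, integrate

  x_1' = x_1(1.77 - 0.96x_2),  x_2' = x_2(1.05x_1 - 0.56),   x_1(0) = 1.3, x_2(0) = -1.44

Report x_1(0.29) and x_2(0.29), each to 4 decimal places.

3.1481, -2.1368

Heun on (x_1,x_2): k1 = f(s_n, state_n); k2 = f(s_n + h, state_n + h·k1); state_{n+1} = state_n + (h/2)·(k1 + k2).
0.000000: (1.300000, -1.440000)
  k1 = (4.098120, -1.159200)
  predictor → (2.488455, -1.776168)
  k2 = (8.647682, -3.646255)
  → (3.148141, -2.136791)
(x_1(0.29), x_2(0.29)) ≈ (3.1481, -2.1368)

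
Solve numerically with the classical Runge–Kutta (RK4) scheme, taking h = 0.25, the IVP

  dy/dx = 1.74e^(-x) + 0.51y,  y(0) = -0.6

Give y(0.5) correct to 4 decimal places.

0.0138

RK4: k1 = f(x_n, y_n); k2 = f(x_n + h/2, y_n + (h/2)·k1); k3 = f(x_n + h/2, y_n + (h/2)·k2); k4 = f(x_n + h, y_n + h·k3); y_{n+1} = y_n + (h/6)·(k1 + 2k2 + 2k3 + k4).
x=0.000000, y=-0.600000:
  k1 = f(0.000000, -0.600000) = 1.434000
  k2 = f(0.125000, -0.420750) = 1.320962
  k3 = f(0.125000, -0.434880) = 1.313756
  k4 = f(0.250000, -0.271561) = 1.216617
  y ← -0.600000 + (0.25/6)·(k1 + 2k2 + 2k3 + k4) = -0.269998
x=0.250000, y=-0.269998:
  k1 = f(0.250000, -0.269998) = 1.217414
  k2 = f(0.375000, -0.117821) = 1.135795
  k3 = f(0.375000, -0.128023) = 1.130591
  k4 = f(0.500000, 0.012650) = 1.061815
  y ← -0.269998 + (0.25/6)·(k1 + 2k2 + 2k3 + k4) = 0.013836
y(0.5) ≈ 0.0138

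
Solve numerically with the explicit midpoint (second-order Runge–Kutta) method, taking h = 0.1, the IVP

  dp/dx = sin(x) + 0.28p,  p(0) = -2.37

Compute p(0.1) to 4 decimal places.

-2.4323

Midpoint: k1 = f(x_n, p_n); k2 = f(x_n + h/2, p_n + (h/2)·k1); p_{n+1} = p_n + h·k2.
x=0.000000, p=-2.370000:
  k1 = f(0.000000, -2.370000) = -0.663600
  k2 = f(0.050000, -2.403180) = -0.622911
  p ← -2.370000 + 0.1·(-0.622911) = -2.432291
p(0.1) ≈ -2.4323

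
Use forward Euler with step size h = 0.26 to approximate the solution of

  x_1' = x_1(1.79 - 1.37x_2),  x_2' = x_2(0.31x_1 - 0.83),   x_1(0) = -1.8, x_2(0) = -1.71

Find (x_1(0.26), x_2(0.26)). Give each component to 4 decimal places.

-3.7341, -1.0929

Euler on (x_1,x_2): x_1_{n+1} = x_1_n + h·x_1', x_2_{n+1} = x_2_n + h·x_2'.
0.000000: (-1.800000, -1.710000); f=(-7.438860, 2.373480) → (-3.734104, -1.092895)
(x_1(0.26), x_2(0.26)) ≈ (-3.7341, -1.0929)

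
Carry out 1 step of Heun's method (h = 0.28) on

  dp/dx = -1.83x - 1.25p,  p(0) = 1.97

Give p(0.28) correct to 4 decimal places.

1.3294

Heun: k1 = f(x_n, p_n); k2 = f(x_n + h, p_n + h·k1); p_{n+1} = p_n + (h/2)·(k1 + k2).
x=0.000000, p=1.970000:
  k1 = f(0.000000, 1.970000) = -2.462500
  k2 = f(0.280000, 1.280500) = -2.113025
  p ← 1.970000 + (0.28/2)·(-2.462500 + (-2.113025)) = 1.329426
p(0.28) ≈ 1.3294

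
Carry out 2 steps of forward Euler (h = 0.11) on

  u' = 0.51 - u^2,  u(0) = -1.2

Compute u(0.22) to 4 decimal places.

Euler: u_{n+1} = u_n + h·f(x_n, u_n).
x=0.000000, u=-1.200000: f=-0.930000 → u ← -1.200000 + 0.11·(-0.930000) = -1.302300
x=0.110000, u=-1.302300: f=-1.185985 → u ← -1.302300 + 0.11·(-1.185985) = -1.432758
u(0.22) ≈ -1.4328

-1.4328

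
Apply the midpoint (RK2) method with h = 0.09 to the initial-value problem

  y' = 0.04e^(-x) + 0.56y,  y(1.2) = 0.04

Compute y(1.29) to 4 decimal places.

0.0431

Midpoint: k1 = f(x_n, y_n); k2 = f(x_n + h/2, y_n + (h/2)·k1); y_{n+1} = y_n + h·k2.
x=1.200000, y=0.040000:
  k1 = f(1.200000, 0.040000) = 0.034448
  k2 = f(1.245000, 0.041550) = 0.034786
  y ← 0.040000 + 0.09·0.034786 = 0.043131
y(1.29) ≈ 0.0431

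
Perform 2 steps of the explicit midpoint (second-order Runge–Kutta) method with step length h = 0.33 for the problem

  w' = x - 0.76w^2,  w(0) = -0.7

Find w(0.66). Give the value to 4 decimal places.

-0.7942

Midpoint: k1 = f(x_n, w_n); k2 = f(x_n + h/2, w_n + (h/2)·k1); w_{n+1} = w_n + h·k2.
x=0.000000, w=-0.700000:
  k1 = f(0.000000, -0.700000) = -0.372400
  k2 = f(0.165000, -0.761446) = -0.275648
  w ← -0.700000 + 0.33·(-0.275648) = -0.790964
x=0.330000, w=-0.790964:
  k1 = f(0.330000, -0.790964) = -0.145474
  k2 = f(0.495000, -0.814967) = -0.009770
  w ← -0.790964 + 0.33·(-0.009770) = -0.794188
w(0.66) ≈ -0.7942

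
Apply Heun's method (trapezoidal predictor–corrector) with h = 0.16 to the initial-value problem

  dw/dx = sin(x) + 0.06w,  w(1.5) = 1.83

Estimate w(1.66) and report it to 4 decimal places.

Heun: k1 = f(x_n, w_n); k2 = f(x_n + h, w_n + h·k1); w_{n+1} = w_n + (h/2)·(k1 + k2).
x=1.500000, w=1.830000:
  k1 = f(1.500000, 1.830000) = 1.107295
  k2 = f(1.660000, 2.007167) = 1.116454
  w ← 1.830000 + (0.16/2)·(1.107295 + 1.116454) = 2.007900
w(1.66) ≈ 2.0079

2.0079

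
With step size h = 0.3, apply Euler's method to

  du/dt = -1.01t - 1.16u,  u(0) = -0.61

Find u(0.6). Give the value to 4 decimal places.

Euler: u_{n+1} = u_n + h·f(t_n, u_n).
t=0.000000, u=-0.610000: f=0.707600 → u ← -0.610000 + 0.3·0.707600 = -0.397720
t=0.300000, u=-0.397720: f=0.158355 → u ← -0.397720 + 0.3·0.158355 = -0.350213
u(0.6) ≈ -0.3502

-0.3502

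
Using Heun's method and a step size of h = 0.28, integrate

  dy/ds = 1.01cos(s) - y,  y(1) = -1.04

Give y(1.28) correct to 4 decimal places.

-0.6940

Heun: k1 = f(s_n, y_n); k2 = f(s_n + h, y_n + h·k1); y_{n+1} = y_n + (h/2)·(k1 + k2).
s=1.000000, y=-1.040000:
  k1 = f(1.000000, -1.040000) = 1.585705
  k2 = f(1.280000, -0.596003) = 0.885585
  y ← -1.040000 + (0.28/2)·(1.585705 + 0.885585) = -0.694019
y(1.28) ≈ -0.6940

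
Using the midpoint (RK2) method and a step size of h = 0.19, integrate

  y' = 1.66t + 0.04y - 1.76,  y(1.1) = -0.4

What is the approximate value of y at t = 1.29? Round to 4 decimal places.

Midpoint: k1 = f(t_n, y_n); k2 = f(t_n + h/2, y_n + (h/2)·k1); y_{n+1} = y_n + h·k2.
t=1.100000, y=-0.400000:
  k1 = f(1.100000, -0.400000) = 0.050000
  k2 = f(1.195000, -0.395250) = 0.207890
  y ← -0.400000 + 0.19·0.207890 = -0.360501
y(1.29) ≈ -0.3605

-0.3605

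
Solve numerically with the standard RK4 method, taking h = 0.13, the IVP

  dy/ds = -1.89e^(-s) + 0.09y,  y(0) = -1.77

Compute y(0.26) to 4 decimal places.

-2.2499

RK4: k1 = f(s_n, y_n); k2 = f(s_n + h/2, y_n + (h/2)·k1); k3 = f(s_n + h/2, y_n + (h/2)·k2); k4 = f(s_n + h, y_n + h·k3); y_{n+1} = y_n + (h/6)·(k1 + 2k2 + 2k3 + k4).
s=0.000000, y=-1.770000:
  k1 = f(0.000000, -1.770000) = -2.049300
  k2 = f(0.065000, -1.903204) = -1.942346
  k3 = f(0.065000, -1.896252) = -1.941720
  k4 = f(0.130000, -2.022424) = -1.841618
  y ← -1.770000 + (0.13/6)·(k1 + 2k2 + 2k3 + k4) = -2.022613
s=0.130000, y=-2.022613:
  k1 = f(0.130000, -2.022613) = -1.841636
  k2 = f(0.195000, -2.142319) = -1.747966
  k3 = f(0.195000, -2.136231) = -1.747418
  k4 = f(0.260000, -2.249777) = -1.659767
  y ← -2.022613 + (0.13/6)·(k1 + 2k2 + 2k3 + k4) = -2.249943
y(0.26) ≈ -2.2499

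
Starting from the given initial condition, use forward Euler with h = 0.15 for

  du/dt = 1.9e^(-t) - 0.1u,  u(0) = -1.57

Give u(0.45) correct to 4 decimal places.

-0.7711

Euler: u_{n+1} = u_n + h·f(t_n, u_n).
t=0.000000, u=-1.570000: f=2.057000 → u ← -1.570000 + 0.15·2.057000 = -1.261450
t=0.150000, u=-1.261450: f=1.761490 → u ← -1.261450 + 0.15·1.761490 = -0.997226
t=0.300000, u=-0.997226: f=1.507277 → u ← -0.997226 + 0.15·1.507277 = -0.771135
u(0.45) ≈ -0.7711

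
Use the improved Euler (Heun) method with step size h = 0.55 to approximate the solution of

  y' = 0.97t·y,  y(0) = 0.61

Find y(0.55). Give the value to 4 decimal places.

Heun: k1 = f(t_n, y_n); k2 = f(t_n + h, y_n + h·k1); y_{n+1} = y_n + (h/2)·(k1 + k2).
t=0.000000, y=0.610000:
  k1 = f(0.000000, 0.610000) = 0.000000
  k2 = f(0.550000, 0.610000) = 0.325435
  y ← 0.610000 + (0.55/2)·(0.000000 + 0.325435) = 0.699495
y(0.55) ≈ 0.6995

0.6995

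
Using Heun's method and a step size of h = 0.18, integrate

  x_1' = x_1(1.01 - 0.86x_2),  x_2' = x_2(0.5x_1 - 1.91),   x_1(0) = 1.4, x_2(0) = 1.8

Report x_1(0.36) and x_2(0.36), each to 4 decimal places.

1.2879, 1.1503

Heun on (x_1,x_2): k1 = f(s_n, state_n); k2 = f(s_n + h, state_n + h·k1); state_{n+1} = state_n + (h/2)·(k1 + k2).
0.000000: (1.400000, 1.800000)
  k1 = (-0.753200, -2.178000)
  predictor → (1.264424, 1.407960)
  k2 = (-0.253954, -1.799074)
  → (1.309356, 1.442063)
0.180000: (1.309356, 1.442063)
  k1 = (-0.301380, -1.810254)
  predictor → (1.255108, 1.116218)
  k2 = (0.062822, -1.431489)
  → (1.287886, 1.150306)
(x_1(0.36), x_2(0.36)) ≈ (1.2879, 1.1503)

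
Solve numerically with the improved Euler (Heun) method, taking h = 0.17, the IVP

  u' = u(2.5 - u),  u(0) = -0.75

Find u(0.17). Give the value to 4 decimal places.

Heun: k1 = f(t_n, u_n); k2 = f(t_n + h, u_n + h·k1); u_{n+1} = u_n + (h/2)·(k1 + k2).
t=0.000000, u=-0.750000:
  k1 = f(0.000000, -0.750000) = -2.437500
  k2 = f(0.170000, -1.164375) = -4.266707
  u ← -0.750000 + (0.17/2)·(-2.437500 + (-4.266707)) = -1.319858
u(0.17) ≈ -1.3199

-1.3199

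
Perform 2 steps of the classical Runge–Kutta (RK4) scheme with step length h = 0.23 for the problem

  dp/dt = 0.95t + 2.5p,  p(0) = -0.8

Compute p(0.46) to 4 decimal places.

-2.3720

RK4: k1 = f(t_n, p_n); k2 = f(t_n + h/2, p_n + (h/2)·k1); k3 = f(t_n + h/2, p_n + (h/2)·k2); k4 = f(t_n + h, p_n + h·k3); p_{n+1} = p_n + (h/6)·(k1 + 2k2 + 2k3 + k4).
t=0.000000, p=-0.800000:
  k1 = f(0.000000, -0.800000) = -2.000000
  k2 = f(0.115000, -1.030000) = -2.465750
  k3 = f(0.115000, -1.083561) = -2.599653
  k4 = f(0.230000, -1.397920) = -3.276301
  p ← -0.800000 + (0.23/6)·(k1 + 2k2 + 2k3 + k4) = -1.390606
t=0.230000, p=-1.390606:
  k1 = f(0.230000, -1.390606) = -3.258014
  k2 = f(0.345000, -1.765277) = -4.085444
  k3 = f(0.345000, -1.860432) = -4.323329
  k4 = f(0.460000, -2.384972) = -5.525429
  p ← -1.390606 + (0.23/6)·(k1 + 2k2 + 2k3 + k4) = -2.371977
p(0.46) ≈ -2.3720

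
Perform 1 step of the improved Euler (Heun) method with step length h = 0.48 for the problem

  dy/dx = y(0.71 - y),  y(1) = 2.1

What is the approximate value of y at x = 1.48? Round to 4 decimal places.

1.4013

Heun: k1 = f(x_n, y_n); k2 = f(x_n + h, y_n + h·k1); y_{n+1} = y_n + (h/2)·(k1 + k2).
x=1.000000, y=2.100000:
  k1 = f(1.000000, 2.100000) = -2.919000
  k2 = f(1.480000, 0.698880) = 0.007772
  y ← 2.100000 + (0.48/2)·(-2.919000 + 0.007772) = 1.401305
y(1.48) ≈ 1.4013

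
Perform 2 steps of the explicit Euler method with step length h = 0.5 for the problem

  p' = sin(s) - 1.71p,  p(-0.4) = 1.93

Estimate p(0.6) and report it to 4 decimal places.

Euler: p_{n+1} = p_n + h·f(s_n, p_n).
s=-0.400000, p=1.930000: f=-3.689718 → p ← 1.930000 + 0.5·(-3.689718) = 0.085141
s=0.100000, p=0.085141: f=-0.045757 → p ← 0.085141 + 0.5·(-0.045757) = 0.062262
p(0.6) ≈ 0.0623

0.0623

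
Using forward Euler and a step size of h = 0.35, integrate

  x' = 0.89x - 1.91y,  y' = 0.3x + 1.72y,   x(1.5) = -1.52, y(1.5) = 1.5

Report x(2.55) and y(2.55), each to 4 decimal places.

Euler on (x,y): x_{n+1} = x_n + h·x', y_{n+1} = y_n + h·y'.
1.500000: (-1.520000, 1.500000); f=(-4.217800, 2.124000) → (-2.996230, 2.243400)
1.850000: (-2.996230, 2.243400); f=(-6.951539, 2.959779) → (-5.429269, 3.279323)
2.200000: (-5.429269, 3.279323); f=(-11.095555, 4.011654) → (-9.312713, 4.683402)
(x(2.55), y(2.55)) ≈ (-9.3127, 4.6834)

-9.3127, 4.6834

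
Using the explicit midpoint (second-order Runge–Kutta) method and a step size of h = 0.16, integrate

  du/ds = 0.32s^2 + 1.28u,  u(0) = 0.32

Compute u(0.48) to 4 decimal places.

0.6024

Midpoint: k1 = f(s_n, u_n); k2 = f(s_n + h/2, u_n + (h/2)·k1); u_{n+1} = u_n + h·k2.
s=0.000000, u=0.320000:
  k1 = f(0.000000, 0.320000) = 0.409600
  k2 = f(0.080000, 0.352768) = 0.453591
  u ← 0.320000 + 0.16·0.453591 = 0.392575
s=0.160000, u=0.392575:
  k1 = f(0.160000, 0.392575) = 0.510687
  k2 = f(0.240000, 0.433430) = 0.573222
  u ← 0.392575 + 0.16·0.573222 = 0.484290
s=0.320000, u=0.484290:
  k1 = f(0.320000, 0.484290) = 0.652659
  k2 = f(0.400000, 0.536503) = 0.737924
  u ← 0.484290 + 0.16·0.737924 = 0.602358
u(0.48) ≈ 0.6024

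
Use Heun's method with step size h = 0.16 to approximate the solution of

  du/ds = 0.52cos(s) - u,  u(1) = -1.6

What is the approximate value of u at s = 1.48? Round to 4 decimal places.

Heun: k1 = f(s_n, u_n); k2 = f(s_n + h, u_n + h·k1); u_{n+1} = u_n + (h/2)·(k1 + k2).
s=1.000000, u=-1.600000:
  k1 = f(1.000000, -1.600000) = 1.880957
  k2 = f(1.160000, -1.299047) = 1.506703
  u ← -1.600000 + (0.16/2)·(1.880957 + 1.506703) = -1.328987
s=1.160000, u=-1.328987:
  k1 = f(1.160000, -1.328987) = 1.536644
  k2 = f(1.320000, -1.083124) = 1.212175
  u ← -1.328987 + (0.16/2)·(1.536644 + 1.212175) = -1.109082
s=1.320000, u=-1.109082:
  k1 = f(1.320000, -1.109082) = 1.238133
  k2 = f(1.480000, -0.910980) = 0.958130
  u ← -1.109082 + (0.16/2)·(1.238133 + 0.958130) = -0.933381
u(1.48) ≈ -0.9334

-0.9334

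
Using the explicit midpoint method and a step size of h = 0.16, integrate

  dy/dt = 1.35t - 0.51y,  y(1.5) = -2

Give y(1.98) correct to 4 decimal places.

-0.5602

Midpoint: k1 = f(t_n, y_n); k2 = f(t_n + h/2, y_n + (h/2)·k1); y_{n+1} = y_n + h·k2.
t=1.500000, y=-2.000000:
  k1 = f(1.500000, -2.000000) = 3.045000
  k2 = f(1.580000, -1.756400) = 3.028764
  y ← -2.000000 + 0.16·3.028764 = -1.515398
t=1.660000, y=-1.515398:
  k1 = f(1.660000, -1.515398) = 3.013853
  k2 = f(1.740000, -1.274290) = 2.998888
  y ← -1.515398 + 0.16·2.998888 = -1.035576
t=1.820000, y=-1.035576:
  k1 = f(1.820000, -1.035576) = 2.985144
  k2 = f(1.900000, -0.796764) = 2.971350
  y ← -1.035576 + 0.16·2.971350 = -0.560160
y(1.98) ≈ -0.5602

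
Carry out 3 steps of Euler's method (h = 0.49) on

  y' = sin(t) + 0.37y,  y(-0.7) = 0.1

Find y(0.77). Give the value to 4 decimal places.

-0.2609

Euler: y_{n+1} = y_n + h·f(t_n, y_n).
t=-0.700000, y=0.100000: f=-0.607218 → y ← 0.100000 + 0.49·(-0.607218) = -0.197537
t=-0.210000, y=-0.197537: f=-0.281548 → y ← -0.197537 + 0.49·(-0.281548) = -0.335495
t=0.280000, y=-0.335495: f=0.152222 → y ← -0.335495 + 0.49·0.152222 = -0.260906
y(0.77) ≈ -0.2609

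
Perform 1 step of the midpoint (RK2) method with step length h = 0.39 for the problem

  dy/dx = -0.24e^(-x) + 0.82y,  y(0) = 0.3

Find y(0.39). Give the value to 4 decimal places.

0.3193

Midpoint: k1 = f(x_n, y_n); k2 = f(x_n + h/2, y_n + (h/2)·k1); y_{n+1} = y_n + h·k2.
x=0.000000, y=0.300000:
  k1 = f(0.000000, 0.300000) = 0.006000
  k2 = f(0.195000, 0.301170) = 0.049479
  y ← 0.300000 + 0.39·0.049479 = 0.319297
y(0.39) ≈ 0.3193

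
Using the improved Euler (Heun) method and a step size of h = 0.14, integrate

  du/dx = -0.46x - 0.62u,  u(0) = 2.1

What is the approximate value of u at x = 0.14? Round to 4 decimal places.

Heun: k1 = f(x_n, u_n); k2 = f(x_n + h, u_n + h·k1); u_{n+1} = u_n + (h/2)·(k1 + k2).
x=0.000000, u=2.100000:
  k1 = f(0.000000, 2.100000) = -1.302000
  k2 = f(0.140000, 1.917720) = -1.253386
  u ← 2.100000 + (0.14/2)·(-1.302000 + (-1.253386)) = 1.921123
u(0.14) ≈ 1.9211

1.9211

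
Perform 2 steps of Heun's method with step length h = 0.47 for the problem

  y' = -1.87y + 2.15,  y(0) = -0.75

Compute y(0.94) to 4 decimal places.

Heun: k1 = f(t_n, y_n); k2 = f(t_n + h, y_n + h·k1); y_{n+1} = y_n + (h/2)·(k1 + k2).
t=0.000000, y=-0.750000:
  k1 = f(0.000000, -0.750000) = 3.552500
  k2 = f(0.470000, 0.919675) = 0.430208
  y ← -0.750000 + (0.47/2)·(3.552500 + 0.430208) = 0.185936
t=0.470000, y=0.185936:
  k1 = f(0.470000, 0.185936) = 1.802299
  k2 = f(0.940000, 1.033017) = 0.218258
  y ← 0.185936 + (0.47/2)·(1.802299 + 0.218258) = 0.660767
y(0.94) ≈ 0.6608

0.6608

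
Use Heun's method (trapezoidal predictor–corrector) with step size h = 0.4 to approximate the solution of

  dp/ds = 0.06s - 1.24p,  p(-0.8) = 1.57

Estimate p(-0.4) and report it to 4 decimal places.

Heun: k1 = f(s_n, p_n); k2 = f(s_n + h, p_n + h·k1); p_{n+1} = p_n + (h/2)·(k1 + k2).
s=-0.800000, p=1.570000:
  k1 = f(-0.800000, 1.570000) = -1.994800
  k2 = f(-0.400000, 0.772080) = -0.981379
  p ← 1.570000 + (0.4/2)·(-1.994800 + (-0.981379)) = 0.974764
p(-0.4) ≈ 0.9748

0.9748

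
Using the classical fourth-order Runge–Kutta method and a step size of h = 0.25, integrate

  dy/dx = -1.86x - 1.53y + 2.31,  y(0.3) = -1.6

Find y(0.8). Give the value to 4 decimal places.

RK4: k1 = f(x_n, y_n); k2 = f(x_n + h/2, y_n + (h/2)·k1); k3 = f(x_n + h/2, y_n + (h/2)·k2); k4 = f(x_n + h, y_n + h·k3); y_{n+1} = y_n + (h/6)·(k1 + 2k2 + 2k3 + k4).
x=0.300000, y=-1.600000:
  k1 = f(0.300000, -1.600000) = 4.200000
  k2 = f(0.425000, -1.075000) = 3.164250
  k3 = f(0.425000, -1.204469) = 3.362337
  k4 = f(0.550000, -0.759416) = 2.448906
  y ← -1.600000 + (0.25/6)·(k1 + 2k2 + 2k3 + k4) = -0.779080
x=0.550000, y=-0.779080:
  k1 = f(0.550000, -0.779080) = 2.478992
  k2 = f(0.675000, -0.469206) = 1.772385
  k3 = f(0.675000, -0.557532) = 1.907524
  k4 = f(0.800000, -0.302199) = 1.284365
  y ← -0.779080 + (0.25/6)·(k1 + 2k2 + 2k3 + k4) = -0.315614
y(0.8) ≈ -0.3156

-0.3156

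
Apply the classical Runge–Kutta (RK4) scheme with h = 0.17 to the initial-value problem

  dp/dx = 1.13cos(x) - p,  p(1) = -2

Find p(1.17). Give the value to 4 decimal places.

RK4: k1 = f(x_n, p_n); k2 = f(x_n + h/2, p_n + (h/2)·k1); k3 = f(x_n + h/2, p_n + (h/2)·k2); k4 = f(x_n + h, p_n + h·k3); p_{n+1} = p_n + (h/6)·(k1 + 2k2 + 2k3 + k4).
x=1.000000, p=-2.000000:
  k1 = f(1.000000, -2.000000) = 2.610542
  k2 = f(1.085000, -1.778104) = 2.305715
  k3 = f(1.085000, -1.804014) = 2.331626
  k4 = f(1.170000, -1.603624) = 2.044495
  p ← -2.000000 + (0.17/6)·(k1 + 2k2 + 2k3 + k4) = -1.605325
p(1.17) ≈ -1.6053

-1.6053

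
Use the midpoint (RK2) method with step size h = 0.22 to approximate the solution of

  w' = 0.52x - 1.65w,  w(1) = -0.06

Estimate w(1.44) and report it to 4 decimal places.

Midpoint: k1 = f(x_n, w_n); k2 = f(x_n + h/2, w_n + (h/2)·k1); w_{n+1} = w_n + h·k2.
x=1.000000, w=-0.060000:
  k1 = f(1.000000, -0.060000) = 0.619000
  k2 = f(1.110000, 0.008090) = 0.563852
  w ← -0.060000 + 0.22·0.563852 = 0.064047
x=1.220000, w=0.064047:
  k1 = f(1.220000, 0.064047) = 0.528722
  k2 = f(1.330000, 0.122207) = 0.489959
  w ← 0.064047 + 0.22·0.489959 = 0.171838
w(1.44) ≈ 0.1718

0.1718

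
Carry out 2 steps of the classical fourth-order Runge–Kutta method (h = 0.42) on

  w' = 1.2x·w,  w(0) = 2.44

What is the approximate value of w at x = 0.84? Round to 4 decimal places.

RK4: k1 = f(x_n, w_n); k2 = f(x_n + h/2, w_n + (h/2)·k1); k3 = f(x_n + h/2, w_n + (h/2)·k2); k4 = f(x_n + h, w_n + h·k3); w_{n+1} = w_n + (h/6)·(k1 + 2k2 + 2k3 + k4).
x=0.000000, w=2.440000:
  k1 = f(0.000000, 2.440000) = 0.000000
  k2 = f(0.210000, 2.440000) = 0.614880
  k3 = f(0.210000, 2.569125) = 0.647419
  k4 = f(0.420000, 2.711916) = 1.366806
  w ← 2.440000 + (0.42/6)·(k1 + 2k2 + 2k3 + k4) = 2.712398
x=0.420000, w=2.712398:
  k1 = f(0.420000, 2.712398) = 1.367049
  k2 = f(0.630000, 2.999479) = 2.267606
  k3 = f(0.630000, 3.188596) = 2.410578
  k4 = f(0.840000, 3.724841) = 3.754640
  w ← 2.712398 + (0.42/6)·(k1 + 2k2 + 2k3 + k4) = 3.725862
w(0.84) ≈ 3.7259

3.7259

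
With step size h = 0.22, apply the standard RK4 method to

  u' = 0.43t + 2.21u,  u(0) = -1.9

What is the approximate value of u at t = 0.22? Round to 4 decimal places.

RK4: k1 = f(t_n, u_n); k2 = f(t_n + h/2, u_n + (h/2)·k1); k3 = f(t_n + h/2, u_n + (h/2)·k2); k4 = f(t_n + h, u_n + h·k3); u_{n+1} = u_n + (h/6)·(k1 + 2k2 + 2k3 + k4).
t=0.000000, u=-1.900000:
  k1 = f(0.000000, -1.900000) = -4.199000
  k2 = f(0.110000, -2.361890) = -5.172477
  k3 = f(0.110000, -2.468972) = -5.409129
  k4 = f(0.220000, -3.090008) = -6.734319
  u ← -1.900000 + (0.22/6)·(k1 + 2k2 + 2k3 + k4) = -3.076873
u(0.22) ≈ -3.0769

-3.0769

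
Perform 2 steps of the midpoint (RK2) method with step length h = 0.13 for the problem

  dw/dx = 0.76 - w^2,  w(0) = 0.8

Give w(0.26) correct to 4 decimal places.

Midpoint: k1 = f(x_n, w_n); k2 = f(x_n + h/2, w_n + (h/2)·k1); w_{n+1} = w_n + h·k2.
x=0.000000, w=0.800000:
  k1 = f(0.000000, 0.800000) = 0.120000
  k2 = f(0.065000, 0.807800) = 0.107459
  w ← 0.800000 + 0.13·0.107459 = 0.813970
x=0.130000, w=0.813970:
  k1 = f(0.130000, 0.813970) = 0.097453
  k2 = f(0.195000, 0.820304) = 0.087101
  w ← 0.813970 + 0.13·0.087101 = 0.825293
w(0.26) ≈ 0.8253

0.8253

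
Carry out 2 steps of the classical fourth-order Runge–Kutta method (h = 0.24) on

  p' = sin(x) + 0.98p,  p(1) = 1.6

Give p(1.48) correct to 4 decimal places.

3.1313

RK4: k1 = f(x_n, p_n); k2 = f(x_n + h/2, p_n + (h/2)·k1); k3 = f(x_n + h/2, p_n + (h/2)·k2); k4 = f(x_n + h, p_n + h·k3); p_{n+1} = p_n + (h/6)·(k1 + 2k2 + 2k3 + k4).
x=1.000000, p=1.600000:
  k1 = f(1.000000, 1.600000) = 2.409471
  k2 = f(1.120000, 1.889137) = 2.751454
  k3 = f(1.120000, 1.930175) = 2.791671
  k4 = f(1.240000, 2.270001) = 3.170385
  p ← 1.600000 + (0.24/6)·(k1 + 2k2 + 2k3 + k4) = 2.266644
x=1.240000, p=2.266644:
  k1 = f(1.240000, 2.266644) = 3.167095
  k2 = f(1.360000, 2.646696) = 3.571626
  k3 = f(1.360000, 2.695239) = 3.619199
  k4 = f(1.480000, 3.135252) = 4.068428
  p ← 2.266644 + (0.24/6)·(k1 + 2k2 + 2k3 + k4) = 3.131331
p(1.48) ≈ 3.1313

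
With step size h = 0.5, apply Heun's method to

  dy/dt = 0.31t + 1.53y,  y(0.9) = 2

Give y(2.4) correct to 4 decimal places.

19.5464

Heun: k1 = f(t_n, y_n); k2 = f(t_n + h, y_n + h·k1); y_{n+1} = y_n + (h/2)·(k1 + k2).
t=0.900000, y=2.000000:
  k1 = f(0.900000, 2.000000) = 3.339000
  k2 = f(1.400000, 3.669500) = 6.048335
  y ← 2.000000 + (0.5/2)·(3.339000 + 6.048335) = 4.346834
t=1.400000, y=4.346834:
  k1 = f(1.400000, 4.346834) = 7.084656
  k2 = f(1.900000, 7.889162) = 12.659417
  y ← 4.346834 + (0.5/2)·(7.084656 + 12.659417) = 9.282852
t=1.900000, y=9.282852:
  k1 = f(1.900000, 9.282852) = 14.791763
  k2 = f(2.400000, 16.678734) = 26.262463
  y ← 9.282852 + (0.5/2)·(14.791763 + 26.262463) = 19.546408
y(2.4) ≈ 19.5464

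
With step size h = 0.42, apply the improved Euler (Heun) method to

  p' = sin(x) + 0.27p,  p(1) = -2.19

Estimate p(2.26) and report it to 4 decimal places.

Heun: k1 = f(x_n, p_n); k2 = f(x_n + h, p_n + h·k1); p_{n+1} = p_n + (h/2)·(k1 + k2).
x=1.000000, p=-2.190000:
  k1 = f(1.000000, -2.190000) = 0.250171
  k2 = f(1.420000, -2.084928) = 0.425721
  p ← -2.190000 + (0.42/2)·(0.250171 + 0.425721) = -2.048063
x=1.420000, p=-2.048063:
  k1 = f(1.420000, -2.048063) = 0.435675
  k2 = f(1.840000, -1.865079) = 0.460412
  p ← -2.048063 + (0.42/2)·(0.435675 + 0.460412) = -1.859884
x=1.840000, p=-1.859884:
  k1 = f(1.840000, -1.859884) = 0.461814
  k2 = f(2.260000, -1.665923) = 0.321954
  p ← -1.859884 + (0.42/2)·(0.461814 + 0.321954) = -1.695293
p(2.26) ≈ -1.6953

-1.6953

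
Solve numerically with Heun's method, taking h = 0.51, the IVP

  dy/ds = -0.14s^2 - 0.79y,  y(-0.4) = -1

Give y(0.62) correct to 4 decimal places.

-0.4766

Heun: k1 = f(s_n, y_n); k2 = f(s_n + h, y_n + h·k1); y_{n+1} = y_n + (h/2)·(k1 + k2).
s=-0.400000, y=-1.000000:
  k1 = f(-0.400000, -1.000000) = 0.767600
  k2 = f(0.110000, -0.608524) = 0.479040
  y ← -1.000000 + (0.51/2)·(0.767600 + 0.479040) = -0.682107
s=0.110000, y=-0.682107:
  k1 = f(0.110000, -0.682107) = 0.537170
  k2 = f(0.620000, -0.408150) = 0.268622
  y ← -0.682107 + (0.51/2)·(0.537170 + 0.268622) = -0.476630
y(0.62) ≈ -0.4766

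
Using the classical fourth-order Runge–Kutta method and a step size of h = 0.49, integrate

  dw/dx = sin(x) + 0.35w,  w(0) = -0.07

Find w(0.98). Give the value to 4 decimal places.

RK4: k1 = f(x_n, w_n); k2 = f(x_n + h/2, w_n + (h/2)·k1); k3 = f(x_n + h/2, w_n + (h/2)·k2); k4 = f(x_n + h, w_n + h·k3); w_{n+1} = w_n + (h/6)·(k1 + 2k2 + 2k3 + k4).
x=0.000000, w=-0.070000:
  k1 = f(0.000000, -0.070000) = -0.024500
  k2 = f(0.245000, -0.076003) = 0.215955
  k3 = f(0.245000, -0.017091) = 0.236575
  k4 = f(0.490000, 0.045922) = 0.486698
  w ← -0.070000 + (0.49/6)·(k1 + 2k2 + 2k3 + k4) = 0.041659
x=0.490000, w=0.041659:
  k1 = f(0.490000, 0.041659) = 0.485207
  k2 = f(0.735000, 0.160535) = 0.726774
  k3 = f(0.735000, 0.219719) = 0.747489
  k4 = f(0.980000, 0.407929) = 0.973273
  w ← 0.041659 + (0.49/6)·(k1 + 2k2 + 2k3 + k4) = 0.401565
w(0.98) ≈ 0.4016

0.4016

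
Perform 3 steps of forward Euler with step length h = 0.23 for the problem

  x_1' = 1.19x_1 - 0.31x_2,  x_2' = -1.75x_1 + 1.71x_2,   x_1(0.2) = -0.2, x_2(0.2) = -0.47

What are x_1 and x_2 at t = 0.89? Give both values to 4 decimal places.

-0.2560, -0.8940

Euler on (x_1,x_2): x_1_{n+1} = x_1_n + h·x_1', x_2_{n+1} = x_2_n + h·x_2'.
0.200000: (-0.200000, -0.470000); f=(-0.092300, -0.453700) → (-0.221229, -0.574351)
0.430000: (-0.221229, -0.574351); f=(-0.085214, -0.594989) → (-0.240828, -0.711199)
0.660000: (-0.240828, -0.711199); f=(-0.066114, -0.794700) → (-0.256034, -0.893980)
(x_1(0.89), x_2(0.89)) ≈ (-0.2560, -0.8940)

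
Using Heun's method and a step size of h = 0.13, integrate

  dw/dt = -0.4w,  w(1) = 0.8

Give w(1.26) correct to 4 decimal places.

Heun: k1 = f(t_n, w_n); k2 = f(t_n + h, w_n + h·k1); w_{n+1} = w_n + (h/2)·(k1 + k2).
t=1.000000, w=0.800000:
  k1 = f(1.000000, 0.800000) = -0.320000
  k2 = f(1.130000, 0.758400) = -0.303360
  w ← 0.800000 + (0.13/2)·(-0.320000 + (-0.303360)) = 0.759482
t=1.130000, w=0.759482:
  k1 = f(1.130000, 0.759482) = -0.303793
  k2 = f(1.260000, 0.719989) = -0.287995
  w ← 0.759482 + (0.13/2)·(-0.303793 + (-0.287995)) = 0.721015
w(1.26) ≈ 0.7210

0.7210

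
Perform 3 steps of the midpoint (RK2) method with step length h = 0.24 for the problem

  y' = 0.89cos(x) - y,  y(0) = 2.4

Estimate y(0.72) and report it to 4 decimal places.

Midpoint: k1 = f(x_n, y_n); k2 = f(x_n + h/2, y_n + (h/2)·k1); y_{n+1} = y_n + h·k2.
x=0.000000, y=2.400000:
  k1 = f(0.000000, 2.400000) = -1.510000
  k2 = f(0.120000, 2.218800) = -1.335200
  y ← 2.400000 + 0.24·(-1.335200) = 2.079552
x=0.240000, y=2.079552:
  k1 = f(0.240000, 2.079552) = -1.215061
  k2 = f(0.360000, 1.933745) = -1.100796
  y ← 2.079552 + 0.24·(-1.100796) = 1.815361
x=0.480000, y=1.815361:
  k1 = f(0.480000, 1.815361) = -1.025935
  k2 = f(0.600000, 1.692249) = -0.957700
  y ← 1.815361 + 0.24·(-0.957700) = 1.585513
y(0.72) ≈ 1.5855

1.5855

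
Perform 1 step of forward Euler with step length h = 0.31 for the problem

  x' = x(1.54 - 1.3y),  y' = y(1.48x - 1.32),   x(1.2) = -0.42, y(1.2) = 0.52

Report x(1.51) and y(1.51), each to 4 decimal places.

Euler on (x,y): x_{n+1} = x_n + h·x', y_{n+1} = y_n + h·y'.
1.200000: (-0.420000, 0.520000); f=(-0.362880, -1.009632) → (-0.532493, 0.207014)
(x(1.51), y(1.51)) ≈ (-0.5325, 0.2070)

-0.5325, 0.2070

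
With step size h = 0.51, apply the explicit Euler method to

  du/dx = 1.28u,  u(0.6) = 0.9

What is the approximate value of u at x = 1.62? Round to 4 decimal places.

2.4586

Euler: u_{n+1} = u_n + h·f(x_n, u_n).
x=0.600000, u=0.900000: f=1.152000 → u ← 0.900000 + 0.51·1.152000 = 1.487520
x=1.110000, u=1.487520: f=1.904026 → u ← 1.487520 + 0.51·1.904026 = 2.458573
u(1.62) ≈ 2.4586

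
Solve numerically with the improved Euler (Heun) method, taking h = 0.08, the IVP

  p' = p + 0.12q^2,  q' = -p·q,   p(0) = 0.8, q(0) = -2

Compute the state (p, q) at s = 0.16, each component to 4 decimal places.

Heun on (p,q): k1 = f(s_n, state_n); k2 = f(s_n + h, state_n + h·k1); state_{n+1} = state_n + (h/2)·(k1 + k2).
0.000000: (0.800000, -2.000000)
  k1 = (1.280000, 1.600000)
  predictor → (0.902400, -1.872000)
  k2 = (1.322926, 1.689293)
  → (0.904117, -1.868428)
0.080000: (0.904117, -1.868428)
  k1 = (1.323040, 1.689278)
  predictor → (1.009960, -1.733286)
  k2 = (1.370474, 1.750550)
  → (1.011858, -1.730835)
(p(0.16), q(0.16)) ≈ (1.0119, -1.7308)

1.0119, -1.7308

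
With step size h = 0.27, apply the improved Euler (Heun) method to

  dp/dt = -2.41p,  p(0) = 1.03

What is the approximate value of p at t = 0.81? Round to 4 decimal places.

0.1819

Heun: k1 = f(t_n, p_n); k2 = f(t_n + h, p_n + h·k1); p_{n+1} = p_n + (h/2)·(k1 + k2).
t=0.000000, p=1.030000:
  k1 = f(0.000000, 1.030000) = -2.482300
  k2 = f(0.270000, 0.359779) = -0.867067
  p ← 1.030000 + (0.27/2)·(-2.482300 + (-0.867067)) = 0.577835
t=0.270000, p=0.577835:
  k1 = f(0.270000, 0.577835) = -1.392583
  k2 = f(0.540000, 0.201838) = -0.486429
  p ← 0.577835 + (0.27/2)·(-1.392583 + (-0.486429)) = 0.324169
t=0.540000, p=0.324169:
  k1 = f(0.540000, 0.324169) = -0.781247
  k2 = f(0.810000, 0.113232) = -0.272889
  p ← 0.324169 + (0.27/2)·(-0.781247 + (-0.272889)) = 0.181860
p(0.81) ≈ 0.1819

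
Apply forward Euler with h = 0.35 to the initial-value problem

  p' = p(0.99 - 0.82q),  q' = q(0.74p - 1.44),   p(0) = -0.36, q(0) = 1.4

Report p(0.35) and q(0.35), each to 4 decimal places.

-0.3401, 0.5639

Euler on (p,q): p_{n+1} = p_n + h·p', q_{n+1} = q_n + h·q'.
0.000000: (-0.360000, 1.400000); f=(0.056880, -2.388960) → (-0.340092, 0.563864)
(p(0.35), q(0.35)) ≈ (-0.3401, 0.5639)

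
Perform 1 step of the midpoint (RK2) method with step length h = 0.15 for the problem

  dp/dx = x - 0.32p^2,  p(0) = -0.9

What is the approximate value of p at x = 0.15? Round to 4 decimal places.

Midpoint: k1 = f(x_n, p_n); k2 = f(x_n + h/2, p_n + (h/2)·k1); p_{n+1} = p_n + h·k2.
x=0.000000, p=-0.900000:
  k1 = f(0.000000, -0.900000) = -0.259200
  k2 = f(0.075000, -0.919440) = -0.195518
  p ← -0.900000 + 0.15·(-0.195518) = -0.929328
p(0.15) ≈ -0.9293

-0.9293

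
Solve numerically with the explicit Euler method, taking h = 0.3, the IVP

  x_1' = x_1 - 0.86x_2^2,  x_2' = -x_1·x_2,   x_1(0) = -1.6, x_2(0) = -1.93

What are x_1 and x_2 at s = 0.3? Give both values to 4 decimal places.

-3.0410, -2.8564

Euler on (x_1,x_2): x_1_{n+1} = x_1_n + h·x_1', x_2_{n+1} = x_2_n + h·x_2'.
0.000000: (-1.600000, -1.930000); f=(-4.803414, -3.088000) → (-3.041024, -2.856400)
(x_1(0.3), x_2(0.3)) ≈ (-3.0410, -2.8564)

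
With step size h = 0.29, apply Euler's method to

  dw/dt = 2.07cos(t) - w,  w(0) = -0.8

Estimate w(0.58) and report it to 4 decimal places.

Euler: w_{n+1} = w_n + h·f(t_n, w_n).
t=0.000000, w=-0.800000: f=2.870000 → w ← -0.800000 + 0.29·2.870000 = 0.032300
t=0.290000, w=0.032300: f=1.951265 → w ← 0.032300 + 0.29·1.951265 = 0.598167
w(0.58) ≈ 0.5982

0.5982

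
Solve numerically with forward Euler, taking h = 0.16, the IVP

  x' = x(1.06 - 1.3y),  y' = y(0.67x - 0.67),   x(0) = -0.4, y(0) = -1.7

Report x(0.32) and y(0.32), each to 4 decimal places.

Euler on (x,y): x_{n+1} = x_n + h·x', y_{n+1} = y_n + h·y'.
0.000000: (-0.400000, -1.700000); f=(-1.308000, 1.594600) → (-0.609280, -1.444864)
0.160000: (-0.609280, -1.444864); f=(-1.790262, 1.557878) → (-0.895722, -1.195604)
(x(0.32), y(0.32)) ≈ (-0.8957, -1.1956)

-0.8957, -1.1956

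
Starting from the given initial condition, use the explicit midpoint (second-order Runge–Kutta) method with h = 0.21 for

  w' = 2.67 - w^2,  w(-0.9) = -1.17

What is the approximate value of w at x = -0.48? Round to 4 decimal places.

-0.3552

Midpoint: k1 = f(x_n, w_n); k2 = f(x_n + h/2, w_n + (h/2)·k1); w_{n+1} = w_n + h·k2.
x=-0.900000, w=-1.170000:
  k1 = f(-0.900000, -1.170000) = 1.301100
  k2 = f(-0.795000, -1.033384) = 1.602116
  w ← -1.170000 + 0.21·1.602116 = -0.833556
x=-0.690000, w=-0.833556:
  k1 = f(-0.690000, -0.833556) = 1.975185
  k2 = f(-0.585000, -0.626161) = 2.277922
  w ← -0.833556 + 0.21·2.277922 = -0.355192
w(-0.48) ≈ -0.3552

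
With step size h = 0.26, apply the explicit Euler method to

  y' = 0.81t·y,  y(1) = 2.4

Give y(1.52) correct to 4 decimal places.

3.6764

Euler: y_{n+1} = y_n + h·f(t_n, y_n).
t=1.000000, y=2.400000: f=1.944000 → y ← 2.400000 + 0.26·1.944000 = 2.905440
t=1.260000, y=2.905440: f=2.965292 → y ← 2.905440 + 0.26·2.965292 = 3.676416
y(1.52) ≈ 3.6764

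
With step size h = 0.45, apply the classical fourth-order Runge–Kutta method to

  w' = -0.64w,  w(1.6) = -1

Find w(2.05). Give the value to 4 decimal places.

-0.7498

RK4: k1 = f(x_n, w_n); k2 = f(x_n + h/2, w_n + (h/2)·k1); k3 = f(x_n + h/2, w_n + (h/2)·k2); k4 = f(x_n + h, w_n + h·k3); w_{n+1} = w_n + (h/6)·(k1 + 2k2 + 2k3 + k4).
x=1.600000, w=-1.000000:
  k1 = f(1.600000, -1.000000) = 0.640000
  k2 = f(1.825000, -0.856000) = 0.547840
  k3 = f(1.825000, -0.876736) = 0.561111
  k4 = f(2.050000, -0.747500) = 0.478400
  w ← -1.000000 + (0.45/6)·(k1 + 2k2 + 2k3 + k4) = -0.749777
w(2.05) ≈ -0.7498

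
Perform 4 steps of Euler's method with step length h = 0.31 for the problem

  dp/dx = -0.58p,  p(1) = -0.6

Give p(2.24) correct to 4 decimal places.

-0.2715

Euler: p_{n+1} = p_n + h·f(x_n, p_n).
x=1.000000, p=-0.600000: f=0.348000 → p ← -0.600000 + 0.31·0.348000 = -0.492120
x=1.310000, p=-0.492120: f=0.285430 → p ← -0.492120 + 0.31·0.285430 = -0.403637
x=1.620000, p=-0.403637: f=0.234109 → p ← -0.403637 + 0.31·0.234109 = -0.331063
x=1.930000, p=-0.331063: f=0.192016 → p ← -0.331063 + 0.31·0.192016 = -0.271538
p(2.24) ≈ -0.2715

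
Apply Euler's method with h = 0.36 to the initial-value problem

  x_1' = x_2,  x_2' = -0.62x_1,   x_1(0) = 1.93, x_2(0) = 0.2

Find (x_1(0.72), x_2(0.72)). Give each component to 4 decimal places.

Euler on (x_1,x_2): x_1_{n+1} = x_1_n + h·x_1', x_2_{n+1} = x_2_n + h·x_2'.
0.000000: (1.930000, 0.200000); f=(0.200000, -1.196600) → (2.002000, -0.230776)
0.360000: (2.002000, -0.230776); f=(-0.230776, -1.241240) → (1.918921, -0.677622)
(x_1(0.72), x_2(0.72)) ≈ (1.9189, -0.6776)

1.9189, -0.6776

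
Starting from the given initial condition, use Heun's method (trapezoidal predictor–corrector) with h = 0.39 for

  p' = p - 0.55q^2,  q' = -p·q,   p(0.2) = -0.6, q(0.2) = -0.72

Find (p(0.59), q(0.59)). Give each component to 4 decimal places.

-1.0416, -0.9680

Heun on (p,q): k1 = f(t_n, state_n); k2 = f(t_n + h, state_n + h·k1); state_{n+1} = state_n + (h/2)·(k1 + k2).
0.200000: (-0.600000, -0.720000)
  k1 = (-0.885120, -0.432000)
  predictor → (-0.945197, -0.888480)
  k2 = (-1.379365, -0.839788)
  → (-1.041575, -0.967999)
(p(0.59), q(0.59)) ≈ (-1.0416, -0.9680)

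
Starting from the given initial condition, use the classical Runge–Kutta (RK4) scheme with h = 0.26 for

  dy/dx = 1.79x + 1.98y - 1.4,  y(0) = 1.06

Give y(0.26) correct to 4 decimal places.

1.3697

RK4: k1 = f(x_n, y_n); k2 = f(x_n + h/2, y_n + (h/2)·k1); k3 = f(x_n + h/2, y_n + (h/2)·k2); k4 = f(x_n + h, y_n + h·k3); y_{n+1} = y_n + (h/6)·(k1 + 2k2 + 2k3 + k4).
x=0.000000, y=1.060000:
  k1 = f(0.000000, 1.060000) = 0.698800
  k2 = f(0.130000, 1.150844) = 1.111371
  k3 = f(0.130000, 1.204478) = 1.217567
  k4 = f(0.260000, 1.376567) = 1.791003
  y ← 1.060000 + (0.26/6)·(k1 + 2k2 + 2k3 + k4) = 1.369733
y(0.26) ≈ 1.3697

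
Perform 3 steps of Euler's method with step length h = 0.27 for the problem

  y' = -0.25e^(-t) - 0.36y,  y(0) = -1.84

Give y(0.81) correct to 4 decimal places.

Euler: y_{n+1} = y_n + h·f(t_n, y_n).
t=0.000000, y=-1.840000: f=0.412400 → y ← -1.840000 + 0.27·0.412400 = -1.728652
t=0.270000, y=-1.728652: f=0.431470 → y ← -1.728652 + 0.27·0.431470 = -1.612155
t=0.540000, y=-1.612155: f=0.434689 → y ← -1.612155 + 0.27·0.434689 = -1.494789
y(0.81) ≈ -1.4948

-1.4948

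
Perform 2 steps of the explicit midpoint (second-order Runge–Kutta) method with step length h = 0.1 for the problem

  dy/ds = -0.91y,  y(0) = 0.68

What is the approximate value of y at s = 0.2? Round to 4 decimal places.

0.5670

Midpoint: k1 = f(s_n, y_n); k2 = f(s_n + h/2, y_n + (h/2)·k1); y_{n+1} = y_n + h·k2.
s=0.000000, y=0.680000:
  k1 = f(0.000000, 0.680000) = -0.618800
  k2 = f(0.050000, 0.649060) = -0.590645
  y ← 0.680000 + 0.1·(-0.590645) = 0.620936
s=0.100000, y=0.620936:
  k1 = f(0.100000, 0.620936) = -0.565051
  k2 = f(0.150000, 0.592683) = -0.539342
  y ← 0.620936 + 0.1·(-0.539342) = 0.567001
y(0.2) ≈ 0.5670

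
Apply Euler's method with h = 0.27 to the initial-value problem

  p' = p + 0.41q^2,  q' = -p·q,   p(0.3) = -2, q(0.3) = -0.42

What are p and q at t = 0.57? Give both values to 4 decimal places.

-2.5205, -0.6468

Euler on (p,q): p_{n+1} = p_n + h·p', q_{n+1} = q_n + h·q'.
0.300000: (-2.000000, -0.420000); f=(-1.927676, -0.840000) → (-2.520473, -0.646800)
(p(0.57), q(0.57)) ≈ (-2.5205, -0.6468)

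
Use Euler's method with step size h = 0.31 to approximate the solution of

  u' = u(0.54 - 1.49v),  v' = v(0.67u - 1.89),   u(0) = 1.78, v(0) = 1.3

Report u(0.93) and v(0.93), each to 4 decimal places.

0.6144, 0.3560

Euler on (u,v): u_{n+1} = u_n + h·u', v_{n+1} = v_n + h·v'.
0.000000: (1.780000, 1.300000); f=(-2.486660, -0.906620) → (1.009135, 1.018948)
0.310000: (1.009135, 1.018948); f=(-0.987169, -1.236880) → (0.703113, 0.635515)
0.620000: (0.703113, 0.635515); f=(-0.286109, -0.901741) → (0.614419, 0.355975)
(u(0.93), v(0.93)) ≈ (0.6144, 0.3560)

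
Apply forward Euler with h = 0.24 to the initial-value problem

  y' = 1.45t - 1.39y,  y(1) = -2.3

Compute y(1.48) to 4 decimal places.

Euler: y_{n+1} = y_n + h·f(t_n, y_n).
t=1.000000, y=-2.300000: f=4.647000 → y ← -2.300000 + 0.24·4.647000 = -1.184720
t=1.240000, y=-1.184720: f=3.444761 → y ← -1.184720 + 0.24·3.444761 = -0.357977
y(1.48) ≈ -0.3580

-0.3580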